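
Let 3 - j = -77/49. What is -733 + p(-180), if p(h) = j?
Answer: -5099/7 ≈ -728.43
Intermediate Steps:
j = 32/7 (j = 3 - (-77)/49 = 3 - 1*(-11/7) = 3 + 11/7 = 32/7 ≈ 4.5714)
p(h) = 32/7
-733 + p(-180) = -733 + 32/7 = -5099/7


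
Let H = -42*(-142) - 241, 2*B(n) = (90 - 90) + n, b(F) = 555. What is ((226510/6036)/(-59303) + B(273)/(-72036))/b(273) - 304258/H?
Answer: -241901190521262347837/4550087079901137240 ≈ -53.164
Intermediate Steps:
B(n) = n/2 (B(n) = ((90 - 90) + n)/2 = (0 + n)/2 = n/2)
H = 5723 (H = 5964 - 241 = 5723)
((226510/6036)/(-59303) + B(273)/(-72036))/b(273) - 304258/H = ((226510/6036)/(-59303) + ((½)*273)/(-72036))/555 - 304258/5723 = ((226510*(1/6036))*(-1/59303) + (273/2)*(-1/72036))*(1/555) - 304258*1/5723 = ((113255/3018)*(-1/59303) - 91/48024)*(1/555) - 304258/5723 = (-113255/178976454 - 91/48024)*(1/555) - 304258/5723 = -3620969239/1432527537816*1/555 - 304258/5723 = -3620969239/795052783487880 - 304258/5723 = -241901190521262347837/4550087079901137240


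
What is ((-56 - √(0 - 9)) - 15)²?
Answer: 5032 + 426*I ≈ 5032.0 + 426.0*I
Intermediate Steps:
((-56 - √(0 - 9)) - 15)² = ((-56 - √(-9)) - 15)² = ((-56 - 3*I) - 15)² = (-71 - 3*I)²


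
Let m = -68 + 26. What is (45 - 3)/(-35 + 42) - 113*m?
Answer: 4752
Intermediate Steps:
m = -42
(45 - 3)/(-35 + 42) - 113*m = (45 - 3)/(-35 + 42) - 113*(-42) = 42/7 + 4746 = 42*(⅐) + 4746 = 6 + 4746 = 4752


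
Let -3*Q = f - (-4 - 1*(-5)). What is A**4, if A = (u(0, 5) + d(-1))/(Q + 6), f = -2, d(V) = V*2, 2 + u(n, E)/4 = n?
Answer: 10000/2401 ≈ 4.1649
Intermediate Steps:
u(n, E) = -8 + 4*n
d(V) = 2*V
Q = 1 (Q = -(-2 - (-4 - 1*(-5)))/3 = -(-2 - (-4 + 5))/3 = -(-2 - 1*1)/3 = -(-2 - 1)/3 = -1/3*(-3) = 1)
A = -10/7 (A = ((-8 + 4*0) + 2*(-1))/(1 + 6) = ((-8 + 0) - 2)/7 = (-8 - 2)*(1/7) = -10*1/7 = -10/7 ≈ -1.4286)
A**4 = (-10/7)**4 = 10000/2401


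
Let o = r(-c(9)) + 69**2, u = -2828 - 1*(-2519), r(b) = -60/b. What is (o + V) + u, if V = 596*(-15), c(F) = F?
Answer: -13444/3 ≈ -4481.3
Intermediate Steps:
u = -309 (u = -2828 + 2519 = -309)
V = -8940
o = 14303/3 (o = -60/((-1*9)) + 69**2 = -60/(-9) + 4761 = -60*(-1/9) + 4761 = 20/3 + 4761 = 14303/3 ≈ 4767.7)
(o + V) + u = (14303/3 - 8940) - 309 = -12517/3 - 309 = -13444/3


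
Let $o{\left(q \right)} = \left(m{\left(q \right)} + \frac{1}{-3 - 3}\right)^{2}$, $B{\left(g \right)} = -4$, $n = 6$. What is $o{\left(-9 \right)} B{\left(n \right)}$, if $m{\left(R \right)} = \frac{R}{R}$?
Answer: $- \frac{25}{9} \approx -2.7778$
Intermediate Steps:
$m{\left(R \right)} = 1$
$o{\left(q \right)} = \frac{25}{36}$ ($o{\left(q \right)} = \left(1 + \frac{1}{-3 - 3}\right)^{2} = \left(1 + \frac{1}{-6}\right)^{2} = \left(1 - \frac{1}{6}\right)^{2} = \left(\frac{5}{6}\right)^{2} = \frac{25}{36}$)
$o{\left(-9 \right)} B{\left(n \right)} = \frac{25}{36} \left(-4\right) = - \frac{25}{9}$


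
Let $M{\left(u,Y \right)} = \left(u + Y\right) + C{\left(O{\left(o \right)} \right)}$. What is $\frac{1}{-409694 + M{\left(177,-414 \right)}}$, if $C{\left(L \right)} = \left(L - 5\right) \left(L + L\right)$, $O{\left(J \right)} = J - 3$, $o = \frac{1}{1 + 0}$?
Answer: $- \frac{1}{409903} \approx -2.4396 \cdot 10^{-6}$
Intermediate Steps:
$o = 1$ ($o = 1^{-1} = 1$)
$O{\left(J \right)} = -3 + J$ ($O{\left(J \right)} = J - 3 = -3 + J$)
$C{\left(L \right)} = 2 L \left(-5 + L\right)$ ($C{\left(L \right)} = \left(-5 + L\right) 2 L = 2 L \left(-5 + L\right)$)
$M{\left(u,Y \right)} = 28 + Y + u$ ($M{\left(u,Y \right)} = \left(u + Y\right) + 2 \left(-3 + 1\right) \left(-5 + \left(-3 + 1\right)\right) = \left(Y + u\right) + 2 \left(-2\right) \left(-5 - 2\right) = \left(Y + u\right) + 2 \left(-2\right) \left(-7\right) = \left(Y + u\right) + 28 = 28 + Y + u$)
$\frac{1}{-409694 + M{\left(177,-414 \right)}} = \frac{1}{-409694 + \left(28 - 414 + 177\right)} = \frac{1}{-409694 - 209} = \frac{1}{-409903} = - \frac{1}{409903}$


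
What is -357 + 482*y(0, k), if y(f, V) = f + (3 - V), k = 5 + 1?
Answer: -1803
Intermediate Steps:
k = 6
y(f, V) = 3 + f - V
-357 + 482*y(0, k) = -357 + 482*(3 + 0 - 1*6) = -357 + 482*(3 + 0 - 6) = -357 + 482*(-3) = -357 - 1446 = -1803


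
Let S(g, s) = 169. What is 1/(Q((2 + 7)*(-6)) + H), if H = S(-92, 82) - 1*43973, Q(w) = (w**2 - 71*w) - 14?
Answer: -1/37068 ≈ -2.6977e-5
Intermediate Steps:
Q(w) = -14 + w**2 - 71*w
H = -43804 (H = 169 - 1*43973 = 169 - 43973 = -43804)
1/(Q((2 + 7)*(-6)) + H) = 1/((-14 + ((2 + 7)*(-6))**2 - 71*(2 + 7)*(-6)) - 43804) = 1/((-14 + (9*(-6))**2 - 639*(-6)) - 43804) = 1/((-14 + (-54)**2 - 71*(-54)) - 43804) = 1/((-14 + 2916 + 3834) - 43804) = 1/(6736 - 43804) = 1/(-37068) = -1/37068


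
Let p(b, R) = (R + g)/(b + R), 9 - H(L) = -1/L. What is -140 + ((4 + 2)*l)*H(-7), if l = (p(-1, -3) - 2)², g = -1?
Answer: -608/7 ≈ -86.857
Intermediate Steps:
H(L) = 9 + 1/L (H(L) = 9 - (-1)/L = 9 + 1/L)
p(b, R) = (-1 + R)/(R + b) (p(b, R) = (R - 1)/(b + R) = (-1 + R)/(R + b))
l = 1 (l = ((-1 - 3)/(-3 - 1) - 2)² = (-4/(-4) - 2)² = (-¼*(-4) - 2)² = (1 - 2)² = (-1)² = 1)
-140 + ((4 + 2)*l)*H(-7) = -140 + ((4 + 2)*1)*(9 + 1/(-7)) = -140 + (6*1)*(9 - ⅐) = -140 + 6*(62/7) = -140 + 372/7 = -608/7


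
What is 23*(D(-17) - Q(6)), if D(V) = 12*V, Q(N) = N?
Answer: -4830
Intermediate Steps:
23*(D(-17) - Q(6)) = 23*(12*(-17) - 1*6) = 23*(-204 - 6) = 23*(-210) = -4830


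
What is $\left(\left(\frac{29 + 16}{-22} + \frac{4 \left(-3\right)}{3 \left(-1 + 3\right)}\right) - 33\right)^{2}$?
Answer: $\frac{664225}{484} \approx 1372.4$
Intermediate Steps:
$\left(\left(\frac{29 + 16}{-22} + \frac{4 \left(-3\right)}{3 \left(-1 + 3\right)}\right) - 33\right)^{2} = \left(\left(45 \left(- \frac{1}{22}\right) - \frac{12}{3 \cdot 2}\right) - 33\right)^{2} = \left(\left(- \frac{45}{22} - \frac{12}{6}\right) - 33\right)^{2} = \left(\left(- \frac{45}{22} - 2\right) - 33\right)^{2} = \left(- \frac{89}{22} - 33\right)^{2} = \left(- \frac{815}{22}\right)^{2} = \frac{664225}{484}$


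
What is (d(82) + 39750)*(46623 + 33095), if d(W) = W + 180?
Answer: 3189676616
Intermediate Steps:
d(W) = 180 + W
(d(82) + 39750)*(46623 + 33095) = ((180 + 82) + 39750)*(46623 + 33095) = (262 + 39750)*79718 = 40012*79718 = 3189676616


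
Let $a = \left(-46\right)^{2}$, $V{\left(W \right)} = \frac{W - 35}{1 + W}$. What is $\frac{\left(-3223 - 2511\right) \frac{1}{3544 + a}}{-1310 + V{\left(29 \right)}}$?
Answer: $\frac{2867}{3707866} \approx 0.00077322$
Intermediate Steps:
$V{\left(W \right)} = \frac{-35 + W}{1 + W}$
$a = 2116$
$\frac{\left(-3223 - 2511\right) \frac{1}{3544 + a}}{-1310 + V{\left(29 \right)}} = \frac{\left(-3223 - 2511\right) \frac{1}{3544 + 2116}}{-1310 + \frac{-35 + 29}{1 + 29}} = \frac{\left(-5734\right) \frac{1}{5660}}{-1310 + \frac{1}{30} \left(-6\right)} = - \frac{2867}{2830 \left(-1310 - \frac{1}{5}\right)} = - \frac{2867}{2830 \left(- \frac{6551}{5}\right)} = \left(- \frac{2867}{2830}\right) \left(- \frac{5}{6551}\right) = \frac{2867}{3707866}$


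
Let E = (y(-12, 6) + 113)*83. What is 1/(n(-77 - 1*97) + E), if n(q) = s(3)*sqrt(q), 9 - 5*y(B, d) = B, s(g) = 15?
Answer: 121595/1183316897 - 375*I*sqrt(174)/2366633794 ≈ 0.00010276 - 2.0901e-6*I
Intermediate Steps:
y(B, d) = 9/5 - B/5
n(q) = 15*sqrt(q)
E = 48638/5 (E = ((9/5 - 1/5*(-12)) + 113)*83 = ((9/5 + 12/5) + 113)*83 = (21/5 + 113)*83 = (586/5)*83 = 48638/5 ≈ 9727.6)
1/(n(-77 - 1*97) + E) = 1/(15*sqrt(-77 - 1*97) + 48638/5) = 1/(15*sqrt(-77 - 97) + 48638/5) = 1/(15*sqrt(-174) + 48638/5) = 1/(15*(I*sqrt(174)) + 48638/5) = 1/(15*I*sqrt(174) + 48638/5) = 1/(48638/5 + 15*I*sqrt(174))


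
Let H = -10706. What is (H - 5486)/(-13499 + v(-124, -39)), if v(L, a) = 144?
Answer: 16192/13355 ≈ 1.2124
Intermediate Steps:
(H - 5486)/(-13499 + v(-124, -39)) = (-10706 - 5486)/(-13499 + 144) = -16192/(-13355) = -16192*(-1/13355) = 16192/13355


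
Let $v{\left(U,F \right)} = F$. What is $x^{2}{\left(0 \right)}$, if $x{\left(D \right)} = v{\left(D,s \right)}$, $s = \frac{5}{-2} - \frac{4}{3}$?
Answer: $\frac{529}{36} \approx 14.694$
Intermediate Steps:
$s = - \frac{23}{6}$ ($s = 5 \left(- \frac{1}{2}\right) - \frac{4}{3} = - \frac{5}{2} - \frac{4}{3} = - \frac{23}{6} \approx -3.8333$)
$x{\left(D \right)} = - \frac{23}{6}$
$x^{2}{\left(0 \right)} = \left(- \frac{23}{6}\right)^{2} = \frac{529}{36}$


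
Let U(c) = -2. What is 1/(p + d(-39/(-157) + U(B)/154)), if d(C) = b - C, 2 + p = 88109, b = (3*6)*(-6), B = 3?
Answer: 12089/1063817065 ≈ 1.1364e-5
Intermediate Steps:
b = -108 (b = 18*(-6) = -108)
p = 88107 (p = -2 + 88109 = 88107)
d(C) = -108 - C
1/(p + d(-39/(-157) + U(B)/154)) = 1/(88107 + (-108 - (-39/(-157) - 2/154))) = 1/(88107 + (-108 - (-39*(-1/157) - 2*1/154))) = 1/(88107 + (-108 - (39/157 - 1/77))) = 1/(88107 + (-108 - 1*2846/12089)) = 1/(88107 + (-108 - 2846/12089)) = 1/(88107 - 1308458/12089) = 1/(1063817065/12089) = 12089/1063817065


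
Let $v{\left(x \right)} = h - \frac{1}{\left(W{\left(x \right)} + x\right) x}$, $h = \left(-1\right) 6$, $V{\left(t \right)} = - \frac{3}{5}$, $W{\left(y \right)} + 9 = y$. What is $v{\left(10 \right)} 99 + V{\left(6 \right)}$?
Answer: $- \frac{1191}{2} \approx -595.5$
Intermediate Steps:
$W{\left(y \right)} = -9 + y$
$V{\left(t \right)} = - \frac{3}{5}$ ($V{\left(t \right)} = \left(-3\right) \frac{1}{5} = - \frac{3}{5}$)
$h = -6$
$v{\left(x \right)} = -6 - \frac{1}{x \left(-9 + 2 x\right)}$ ($v{\left(x \right)} = -6 - \frac{1}{\left(\left(-9 + x\right) + x\right) x} = -6 - \frac{1}{\left(-9 + 2 x\right) x} = -6 - \frac{1}{x \left(-9 + 2 x\right)}$)
$v{\left(10 \right)} 99 + V{\left(6 \right)} = \frac{-1 - 12 \cdot 10^{2} + 54 \cdot 10}{10 \left(-9 + 2 \cdot 10\right)} 99 - \frac{3}{5} = \frac{-1 - 1200 + 540}{10 \left(-9 + 20\right)} 99 - \frac{3}{5} = \frac{-1 - 1200 + 540}{10 \cdot 11} \cdot 99 - \frac{3}{5} = \frac{1}{10} \cdot \frac{1}{11} \left(-661\right) 99 - \frac{3}{5} = \left(- \frac{661}{110}\right) 99 - \frac{3}{5} = - \frac{5949}{10} - \frac{3}{5} = - \frac{1191}{2}$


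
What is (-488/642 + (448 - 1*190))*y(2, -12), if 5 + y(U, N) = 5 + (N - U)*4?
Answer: -4624144/321 ≈ -14405.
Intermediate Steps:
y(U, N) = -4*U + 4*N (y(U, N) = -5 + (5 + (N - U)*4) = -5 + (5 + (-4*U + 4*N)) = -5 + (5 - 4*U + 4*N) = -4*U + 4*N)
(-488/642 + (448 - 1*190))*y(2, -12) = (-488/642 + (448 - 1*190))*(-4*2 + 4*(-12)) = (-488*1/642 + (448 - 190))*(-8 - 48) = (-244/321 + 258)*(-56) = (82574/321)*(-56) = -4624144/321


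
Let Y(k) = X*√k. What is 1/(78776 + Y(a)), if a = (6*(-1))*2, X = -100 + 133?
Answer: 19694/1551417811 - 33*I*√3/3102835622 ≈ 1.2694e-5 - 1.8421e-8*I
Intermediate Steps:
X = 33
a = -12 (a = -6*2 = -12)
Y(k) = 33*√k
1/(78776 + Y(a)) = 1/(78776 + 33*√(-12)) = 1/(78776 + 33*(2*I*√3)) = 1/(78776 + 66*I*√3)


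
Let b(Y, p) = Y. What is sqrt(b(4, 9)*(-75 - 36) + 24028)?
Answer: 4*sqrt(1474) ≈ 153.57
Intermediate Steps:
sqrt(b(4, 9)*(-75 - 36) + 24028) = sqrt(4*(-75 - 36) + 24028) = sqrt(4*(-111) + 24028) = sqrt(-444 + 24028) = sqrt(23584) = 4*sqrt(1474)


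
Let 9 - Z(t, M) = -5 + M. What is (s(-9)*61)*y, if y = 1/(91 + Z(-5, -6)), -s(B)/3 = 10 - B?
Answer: -1159/37 ≈ -31.324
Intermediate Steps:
Z(t, M) = 14 - M (Z(t, M) = 9 - (-5 + M) = 9 + (5 - M) = 14 - M)
s(B) = -30 + 3*B (s(B) = -3*(10 - B) = -30 + 3*B)
y = 1/111 (y = 1/(91 + (14 - 1*(-6))) = 1/(91 + (14 + 6)) = 1/(91 + 20) = 1/111 ≈ 0.0090090)
(s(-9)*61)*y = ((-30 + 3*(-9))*61)*(1/111) = ((-30 - 27)*61)*(1/111) = -57*61*(1/111) = -3477*1/111 = -1159/37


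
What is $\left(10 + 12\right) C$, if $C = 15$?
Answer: $330$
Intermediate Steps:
$\left(10 + 12\right) C = \left(10 + 12\right) 15 = 22 \cdot 15 = 330$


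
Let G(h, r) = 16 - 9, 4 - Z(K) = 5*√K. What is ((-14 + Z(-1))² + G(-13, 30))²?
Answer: -3276 + 16400*I ≈ -3276.0 + 16400.0*I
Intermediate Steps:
Z(K) = 4 - 5*√K
G(h, r) = 7
((-14 + Z(-1))² + G(-13, 30))² = ((-14 + (4 - 5*I))² + 7)² = ((-10 - 5*I)² + 7)² = (7 + (-10 - 5*I)²)²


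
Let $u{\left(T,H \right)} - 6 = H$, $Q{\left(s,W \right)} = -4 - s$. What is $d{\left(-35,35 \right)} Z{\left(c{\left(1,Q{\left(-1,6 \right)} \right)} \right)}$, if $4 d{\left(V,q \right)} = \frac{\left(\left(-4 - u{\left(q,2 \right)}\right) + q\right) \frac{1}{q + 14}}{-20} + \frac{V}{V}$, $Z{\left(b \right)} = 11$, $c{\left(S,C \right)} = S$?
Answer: $\frac{10527}{3920} \approx 2.6855$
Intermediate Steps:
$u{\left(T,H \right)} = 6 + H$
$d{\left(V,q \right)} = \frac{1}{4} - \frac{-12 + q}{80 \left(14 + q\right)}$ ($d{\left(V,q \right)} = \frac{\frac{\left(\left(-4 - \left(6 + 2\right)\right) + q\right) \frac{1}{q + 14}}{-20} + \frac{V}{V}}{4} = \frac{\frac{\left(-4 - 8\right) + q}{14 + q} \left(- \frac{1}{20}\right) + 1}{4} = \frac{\frac{-12 + q}{14 + q} \left(- \frac{1}{20}\right) + 1}{4} = \frac{- \frac{-12 + q}{20 \left(14 + q\right)} + 1}{4} = \frac{1 - \frac{-12 + q}{20 \left(14 + q\right)}}{4} = \frac{1}{4} - \frac{-12 + q}{80 \left(14 + q\right)}$)
$d{\left(-35,35 \right)} Z{\left(c{\left(1,Q{\left(-1,6 \right)} \right)} \right)} = \frac{292 + 19 \cdot 35}{80 \left(14 + 35\right)} 11 = \frac{292 + 665}{80 \cdot 49} \cdot 11 = \frac{1}{80} \cdot \frac{1}{49} \cdot 957 \cdot 11 = \frac{957}{3920} \cdot 11 = \frac{10527}{3920}$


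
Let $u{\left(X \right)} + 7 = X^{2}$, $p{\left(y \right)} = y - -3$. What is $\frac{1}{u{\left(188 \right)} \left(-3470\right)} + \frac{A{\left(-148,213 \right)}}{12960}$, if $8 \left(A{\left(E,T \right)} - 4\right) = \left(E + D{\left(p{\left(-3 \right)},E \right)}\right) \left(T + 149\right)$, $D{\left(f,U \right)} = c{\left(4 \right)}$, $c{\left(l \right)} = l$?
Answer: $- \frac{831768209}{1655361765} \approx -0.50247$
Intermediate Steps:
$p{\left(y \right)} = 3 + y$ ($p{\left(y \right)} = y + 3 = 3 + y$)
$D{\left(f,U \right)} = 4$
$A{\left(E,T \right)} = 4 + \frac{\left(4 + E\right) \left(149 + T\right)}{8}$ ($A{\left(E,T \right)} = 4 + \frac{\left(E + 4\right) \left(T + 149\right)}{8} = 4 + \frac{\left(4 + E\right) \left(149 + T\right)}{8}$)
$u{\left(X \right)} = -7 + X^{2}$
$\frac{1}{u{\left(188 \right)} \left(-3470\right)} + \frac{A{\left(-148,213 \right)}}{12960} = \frac{1}{\left(-7 + 188^{2}\right) \left(-3470\right)} + \frac{\frac{157}{2} + \frac{1}{2} \cdot 213 + \frac{149}{8} \left(-148\right) + \frac{1}{8} \left(-148\right) 213}{12960} = \frac{1}{-7 + 35344} \left(- \frac{1}{3470}\right) + \left(\frac{157}{2} + \frac{213}{2} - \frac{5513}{2} - \frac{7881}{2}\right) \frac{1}{12960} = \frac{1}{35337} \left(- \frac{1}{3470}\right) - \frac{407}{810} = - \frac{1}{122619390} - \frac{407}{810} = - \frac{831768209}{1655361765}$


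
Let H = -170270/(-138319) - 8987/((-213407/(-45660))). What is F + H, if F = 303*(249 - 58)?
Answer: 1651586897816119/29518242833 ≈ 55951.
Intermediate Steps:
H = -56722369658090/29518242833 (H = -170270*(-1/138319) - 8987/((-213407*(-1/45660))) = 170270/138319 - 8987/213407/45660 = 170270/138319 - 8987*45660/213407 = 170270/138319 - 410346420/213407 = -56722369658090/29518242833 ≈ -1921.6)
F = 57873 (F = 303*191 = 57873)
F + H = 57873 - 56722369658090/29518242833 = 1651586897816119/29518242833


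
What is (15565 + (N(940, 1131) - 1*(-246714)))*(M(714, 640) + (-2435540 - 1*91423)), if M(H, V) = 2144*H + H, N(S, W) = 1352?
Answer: -262426997223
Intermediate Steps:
M(H, V) = 2145*H
(15565 + (N(940, 1131) - 1*(-246714)))*(M(714, 640) + (-2435540 - 1*91423)) = (15565 + (1352 - 1*(-246714)))*(2145*714 + (-2435540 - 1*91423)) = (15565 + (1352 + 246714))*(1531530 + (-2435540 - 91423)) = (15565 + 248066)*(1531530 - 2526963) = 263631*(-995433) = -262426997223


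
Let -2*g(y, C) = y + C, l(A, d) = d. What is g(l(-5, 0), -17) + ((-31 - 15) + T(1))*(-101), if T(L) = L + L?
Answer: 8905/2 ≈ 4452.5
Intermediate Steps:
T(L) = 2*L
g(y, C) = -C/2 - y/2 (g(y, C) = -(y + C)/2 = -(C + y)/2 = -C/2 - y/2)
g(l(-5, 0), -17) + ((-31 - 15) + T(1))*(-101) = (-½*(-17) - ½*0) + ((-31 - 15) + 2*1)*(-101) = (17/2 + 0) + (-46 + 2)*(-101) = 17/2 - 44*(-101) = 17/2 + 4444 = 8905/2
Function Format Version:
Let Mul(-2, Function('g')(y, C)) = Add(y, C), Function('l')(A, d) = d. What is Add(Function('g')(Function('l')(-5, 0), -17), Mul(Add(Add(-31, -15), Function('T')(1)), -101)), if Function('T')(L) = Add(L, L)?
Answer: Rational(8905, 2) ≈ 4452.5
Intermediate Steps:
Function('T')(L) = Mul(2, L)
Function('g')(y, C) = Add(Mul(Rational(-1, 2), C), Mul(Rational(-1, 2), y)) (Function('g')(y, C) = Mul(Rational(-1, 2), Add(y, C)) = Mul(Rational(-1, 2), Add(C, y)) = Add(Mul(Rational(-1, 2), C), Mul(Rational(-1, 2), y)))
Add(Function('g')(Function('l')(-5, 0), -17), Mul(Add(Add(-31, -15), Function('T')(1)), -101)) = Add(Add(Mul(Rational(-1, 2), -17), Mul(Rational(-1, 2), 0)), Mul(Add(Add(-31, -15), Mul(2, 1)), -101)) = Add(Add(Rational(17, 2), 0), Mul(Add(-46, 2), -101)) = Add(Rational(17, 2), Mul(-44, -101)) = Add(Rational(17, 2), 4444) = Rational(8905, 2)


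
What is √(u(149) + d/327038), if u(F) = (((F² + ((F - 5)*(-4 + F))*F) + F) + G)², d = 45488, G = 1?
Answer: √262535359473740730789737/163519 ≈ 3.1335e+6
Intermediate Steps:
u(F) = (1 + F + F² + F*(-5 + F)*(-4 + F))² (u(F) = (((F² + ((F - 5)*(-4 + F))*F) + F) + 1)² = (((F² + ((-5 + F)*(-4 + F))*F) + F) + 1)² = (((F² + F*(-5 + F)*(-4 + F)) + F) + 1)² = ((F + F² + F*(-5 + F)*(-4 + F)) + 1)² = (1 + F + F² + F*(-5 + F)*(-4 + F))²)
√(u(149) + d/327038) = √((1 + 149³ - 8*149² + 21*149)² + 45488/327038) = √((1 + 3307949 - 8*22201 + 3129)² + 45488*(1/327038)) = √((1 + 3307949 - 177608 + 3129)² + 22744/163519) = √(3133471² + 22744/163519) = √(9818640507841 + 22744/163519) = √(1605534277201675223/163519) = √262535359473740730789737/163519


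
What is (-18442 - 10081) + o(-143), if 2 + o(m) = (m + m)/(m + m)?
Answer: -28524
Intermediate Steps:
o(m) = -1 (o(m) = -2 + (m + m)/(m + m) = -2 + (2*m)/((2*m)) = -2 + (2*m)*(1/(2*m)) = -2 + 1 = -1)
(-18442 - 10081) + o(-143) = (-18442 - 10081) - 1 = -28523 - 1 = -28524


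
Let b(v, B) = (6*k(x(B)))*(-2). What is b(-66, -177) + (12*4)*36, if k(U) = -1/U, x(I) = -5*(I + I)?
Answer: 509762/295 ≈ 1728.0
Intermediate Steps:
x(I) = -10*I
b(v, B) = -6/(5*B) (b(v, B) = (6*(-1/((-10*B))))*(-2) = (6*(-(-1)/(10*B)))*(-2) = (6*(1/(10*B)))*(-2) = (3/(5*B))*(-2) = -6/(5*B))
b(-66, -177) + (12*4)*36 = -6/5/(-177) + (12*4)*36 = -6/5*(-1/177) + 48*36 = 2/295 + 1728 = 509762/295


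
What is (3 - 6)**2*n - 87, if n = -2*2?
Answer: -123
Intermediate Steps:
n = -4
(3 - 6)**2*n - 87 = (3 - 6)**2*(-4) - 87 = (-3)**2*(-4) - 87 = 9*(-4) - 87 = -36 - 87 = -123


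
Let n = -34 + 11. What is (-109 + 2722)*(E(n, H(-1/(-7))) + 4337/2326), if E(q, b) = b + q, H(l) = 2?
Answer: -116302017/2326 ≈ -50001.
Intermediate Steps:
n = -23
(-109 + 2722)*(E(n, H(-1/(-7))) + 4337/2326) = (-109 + 2722)*((2 - 23) + 4337/2326) = 2613*(-21 + 4337*(1/2326)) = 2613*(-21 + 4337/2326) = 2613*(-44509/2326) = -116302017/2326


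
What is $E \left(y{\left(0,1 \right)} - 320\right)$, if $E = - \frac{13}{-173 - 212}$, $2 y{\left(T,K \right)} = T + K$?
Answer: $- \frac{8307}{770} \approx -10.788$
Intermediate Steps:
$y{\left(T,K \right)} = \frac{K}{2} + \frac{T}{2}$ ($y{\left(T,K \right)} = \frac{T + K}{2} = \frac{K + T}{2} = \frac{K}{2} + \frac{T}{2}$)
$E = \frac{13}{385}$ ($E = - \frac{13}{-173 - 212} = - \frac{13}{-385} = \left(-13\right) \left(- \frac{1}{385}\right) = \frac{13}{385} \approx 0.033766$)
$E \left(y{\left(0,1 \right)} - 320\right) = \frac{13 \left(\left(\frac{1}{2} \cdot 1 + \frac{1}{2} \cdot 0\right) - 320\right)}{385} = \frac{13 \left(\left(\frac{1}{2} + 0\right) - 320\right)}{385} = \frac{13 \left(\frac{1}{2} - 320\right)}{385} = \frac{13}{385} \left(- \frac{639}{2}\right) = - \frac{8307}{770}$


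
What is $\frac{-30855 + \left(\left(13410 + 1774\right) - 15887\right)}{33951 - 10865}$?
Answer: $- \frac{15779}{11543} \approx -1.367$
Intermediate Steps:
$\frac{-30855 + \left(\left(13410 + 1774\right) - 15887\right)}{33951 - 10865} = \frac{-30855 + \left(15184 - 15887\right)}{23086} = \left(-30855 - 703\right) \frac{1}{23086} = \left(-31558\right) \frac{1}{23086} = - \frac{15779}{11543}$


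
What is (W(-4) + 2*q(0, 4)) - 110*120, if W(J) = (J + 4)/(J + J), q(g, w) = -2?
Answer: -13204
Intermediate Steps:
W(J) = (4 + J)/(2*J) (W(J) = (4 + J)/((2*J)) = (4 + J)*(1/(2*J)) = (4 + J)/(2*J))
(W(-4) + 2*q(0, 4)) - 110*120 = ((1/2)*(4 - 4)/(-4) + 2*(-2)) - 110*120 = ((1/2)*(-1/4)*0 - 4) - 13200 = (0 - 4) - 13200 = -4 - 13200 = -13204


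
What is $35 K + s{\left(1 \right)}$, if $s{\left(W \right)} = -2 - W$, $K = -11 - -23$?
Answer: $417$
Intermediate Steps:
$K = 12$ ($K = -11 + 23 = 12$)
$35 K + s{\left(1 \right)} = 35 \cdot 12 - 3 = 420 - 3 = 417$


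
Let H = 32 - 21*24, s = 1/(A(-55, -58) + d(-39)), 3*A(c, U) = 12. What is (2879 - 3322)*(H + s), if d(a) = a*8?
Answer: 64402011/308 ≈ 2.0910e+5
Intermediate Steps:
A(c, U) = 4 (A(c, U) = (⅓)*12 = 4)
d(a) = 8*a
s = -1/308 (s = 1/(4 + 8*(-39)) = 1/(4 - 312) = 1/(-308) = -1/308 ≈ -0.0032468)
H = -472 (H = 32 - 504 = -472)
(2879 - 3322)*(H + s) = (2879 - 3322)*(-472 - 1/308) = -443*(-145377/308) = 64402011/308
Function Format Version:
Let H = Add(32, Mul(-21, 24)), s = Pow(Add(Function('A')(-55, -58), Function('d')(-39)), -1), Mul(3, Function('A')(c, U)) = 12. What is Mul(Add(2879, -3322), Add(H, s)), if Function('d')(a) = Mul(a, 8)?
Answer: Rational(64402011, 308) ≈ 2.0910e+5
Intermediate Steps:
Function('A')(c, U) = 4 (Function('A')(c, U) = Mul(Rational(1, 3), 12) = 4)
Function('d')(a) = Mul(8, a)
s = Rational(-1, 308) (s = Pow(Add(4, Mul(8, -39)), -1) = Pow(Add(4, -312), -1) = Pow(-308, -1) = Rational(-1, 308) ≈ -0.0032468)
H = -472 (H = Add(32, -504) = -472)
Mul(Add(2879, -3322), Add(H, s)) = Mul(Add(2879, -3322), Add(-472, Rational(-1, 308))) = Mul(-443, Rational(-145377, 308)) = Rational(64402011, 308)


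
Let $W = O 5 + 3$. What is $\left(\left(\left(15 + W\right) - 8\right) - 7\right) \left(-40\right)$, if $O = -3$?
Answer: $480$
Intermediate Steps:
$W = -12$ ($W = \left(-3\right) 5 + 3 = -15 + 3 = -12$)
$\left(\left(\left(15 + W\right) - 8\right) - 7\right) \left(-40\right) = \left(\left(\left(15 - 12\right) - 8\right) - 7\right) \left(-40\right) = \left(\left(3 - 8\right) - 7\right) \left(-40\right) = \left(-5 - 7\right) \left(-40\right) = \left(-12\right) \left(-40\right) = 480$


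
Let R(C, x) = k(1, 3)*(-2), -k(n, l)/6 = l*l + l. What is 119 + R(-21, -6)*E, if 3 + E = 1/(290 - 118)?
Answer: -13423/43 ≈ -312.16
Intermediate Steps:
k(n, l) = -6*l - 6*l**2 (k(n, l) = -6*(l*l + l) = -6*(l**2 + l) = -6*(l + l**2) = -6*l - 6*l**2)
R(C, x) = 144 (R(C, x) = -6*3*(1 + 3)*(-2) = -6*3*4*(-2) = -72*(-2) = 144)
E = -515/172 (E = -3 + 1/(290 - 118) = -3 + 1/172 = -515/172 ≈ -2.9942)
119 + R(-21, -6)*E = 119 + 144*(-515/172) = 119 - 18540/43 = -13423/43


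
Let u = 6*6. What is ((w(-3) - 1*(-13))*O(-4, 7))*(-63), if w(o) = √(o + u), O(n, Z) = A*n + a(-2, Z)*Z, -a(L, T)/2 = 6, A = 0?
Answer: 68796 + 5292*√33 ≈ 99196.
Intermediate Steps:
a(L, T) = -12 (a(L, T) = -2*6 = -12)
O(n, Z) = -12*Z (O(n, Z) = 0*n - 12*Z = 0 - 12*Z = -12*Z)
u = 36
w(o) = √(36 + o) (w(o) = √(o + 36) = √(36 + o))
((w(-3) - 1*(-13))*O(-4, 7))*(-63) = ((√(36 - 3) - 1*(-13))*(-12*7))*(-63) = ((√33 + 13)*(-84))*(-63) = ((13 + √33)*(-84))*(-63) = (-1092 - 84*√33)*(-63) = 68796 + 5292*√33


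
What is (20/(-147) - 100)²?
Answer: 216678400/21609 ≈ 10027.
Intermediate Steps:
(20/(-147) - 100)² = (20*(-1/147) - 100)² = (-20/147 - 100)² = (-14720/147)² = 216678400/21609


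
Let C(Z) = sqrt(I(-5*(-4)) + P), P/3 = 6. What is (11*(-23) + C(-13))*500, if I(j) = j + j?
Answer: -126500 + 500*sqrt(58) ≈ -1.2269e+5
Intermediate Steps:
I(j) = 2*j
P = 18 (P = 3*6 = 18)
C(Z) = sqrt(58) (C(Z) = sqrt(2*(-5*(-4)) + 18) = sqrt(2*(-1*(-20)) + 18) = sqrt(2*20 + 18) = sqrt(40 + 18) = sqrt(58))
(11*(-23) + C(-13))*500 = (11*(-23) + sqrt(58))*500 = (-253 + sqrt(58))*500 = -126500 + 500*sqrt(58)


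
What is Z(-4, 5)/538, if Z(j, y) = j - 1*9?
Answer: -13/538 ≈ -0.024164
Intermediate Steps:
Z(j, y) = -9 + j (Z(j, y) = j - 9 = -9 + j)
Z(-4, 5)/538 = (-9 - 4)/538 = -13*1/538 = -13/538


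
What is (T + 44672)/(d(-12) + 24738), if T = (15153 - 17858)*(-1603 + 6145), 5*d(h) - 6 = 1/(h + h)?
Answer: -24897840/50317 ≈ -494.82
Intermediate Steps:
d(h) = 6/5 + 1/(10*h) (d(h) = 6/5 + 1/(5*(h + h)) = 6/5 + 1/(5*((2*h))) = 6/5 + (1/(2*h))/5 = 6/5 + 1/(10*h))
T = -12286110 (T = -2705*4542 = -12286110)
(T + 44672)/(d(-12) + 24738) = (-12286110 + 44672)/((⅒)*(1 + 12*(-12))/(-12) + 24738) = -12241438/((⅒)*(-1/12)*(1 - 144) + 24738) = -12241438/((⅒)*(-1/12)*(-143) + 24738) = -12241438/(143/120 + 24738) = -12241438/2968703/120 = -12241438*120/2968703 = -24897840/50317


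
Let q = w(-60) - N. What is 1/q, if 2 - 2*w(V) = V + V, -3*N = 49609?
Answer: 3/49792 ≈ 6.0251e-5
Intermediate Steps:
N = -49609/3 (N = -⅓*49609 = -49609/3 ≈ -16536.)
w(V) = 1 - V (w(V) = 1 - (V + V)/2 = 1 - V)
q = 49792/3 (q = (1 - 1*(-60)) - 1*(-49609/3) = (1 + 60) + 49609/3 = 61 + 49609/3 = 49792/3 ≈ 16597.)
1/q = 1/(49792/3) = 3/49792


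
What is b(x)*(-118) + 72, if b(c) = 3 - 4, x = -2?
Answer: 190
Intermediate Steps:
b(c) = -1
b(x)*(-118) + 72 = -1*(-118) + 72 = 118 + 72 = 190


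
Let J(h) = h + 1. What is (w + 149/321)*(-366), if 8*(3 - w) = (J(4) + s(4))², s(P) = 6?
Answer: 1826645/428 ≈ 4267.9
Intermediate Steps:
J(h) = 1 + h
w = -97/8 (w = 3 - ((1 + 4) + 6)²/8 = 3 - (5 + 6)²/8 = 3 - ⅛*11² = 3 - ⅛*121 = 3 - 121/8 = -97/8 ≈ -12.125)
(w + 149/321)*(-366) = (-97/8 + 149/321)*(-366) = -29945/2568*(-366) = 1826645/428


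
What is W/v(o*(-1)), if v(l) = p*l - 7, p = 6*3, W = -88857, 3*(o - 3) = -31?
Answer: -88857/125 ≈ -710.86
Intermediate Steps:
o = -22/3 (o = 3 + (⅓)*(-31) = 3 - 31/3 = -22/3 ≈ -7.3333)
p = 18
v(l) = -7 + 18*l (v(l) = 18*l - 7 = -7 + 18*l)
W/v(o*(-1)) = -88857/(-7 + 18*(-22/3*(-1))) = -88857/(-7 + 18*(22/3)) = -88857/(-7 + 132) = -88857/125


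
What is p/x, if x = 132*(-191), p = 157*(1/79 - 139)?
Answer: 143655/165979 ≈ 0.86550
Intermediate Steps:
p = -1723860/79 (p = 157*(1/79 - 139) = 157*(-10980/79) = -1723860/79 ≈ -21821.)
x = -25212
p/x = -1723860/79/(-25212) = -1723860/79*(-1/25212) = 143655/165979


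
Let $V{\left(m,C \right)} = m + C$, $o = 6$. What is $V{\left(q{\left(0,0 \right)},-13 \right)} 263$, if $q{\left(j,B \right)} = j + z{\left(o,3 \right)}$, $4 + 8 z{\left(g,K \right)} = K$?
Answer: $- \frac{27615}{8} \approx -3451.9$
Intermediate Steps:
$z{\left(g,K \right)} = - \frac{1}{2} + \frac{K}{8}$
$q{\left(j,B \right)} = - \frac{1}{8} + j$ ($q{\left(j,B \right)} = j + \left(- \frac{1}{2} + \frac{1}{8} \cdot 3\right) = j + \left(- \frac{1}{2} + \frac{3}{8}\right) = j - \frac{1}{8} = - \frac{1}{8} + j$)
$V{\left(m,C \right)} = C + m$
$V{\left(q{\left(0,0 \right)},-13 \right)} 263 = \left(-13 + \left(- \frac{1}{8} + 0\right)\right) 263 = \left(-13 - \frac{1}{8}\right) 263 = \left(- \frac{105}{8}\right) 263 = - \frac{27615}{8}$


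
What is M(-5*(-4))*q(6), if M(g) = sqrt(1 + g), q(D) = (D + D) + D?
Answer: 18*sqrt(21) ≈ 82.486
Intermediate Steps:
q(D) = 3*D (q(D) = 2*D + D = 3*D)
M(-5*(-4))*q(6) = sqrt(1 - 5*(-4))*(3*6) = sqrt(1 + 20)*18 = sqrt(21)*18 = 18*sqrt(21)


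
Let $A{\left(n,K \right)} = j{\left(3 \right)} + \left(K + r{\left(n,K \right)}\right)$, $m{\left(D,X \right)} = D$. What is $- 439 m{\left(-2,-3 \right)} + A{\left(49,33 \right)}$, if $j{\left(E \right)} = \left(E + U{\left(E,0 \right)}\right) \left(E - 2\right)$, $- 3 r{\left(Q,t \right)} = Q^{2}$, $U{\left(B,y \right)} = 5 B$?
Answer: $\frac{386}{3} \approx 128.67$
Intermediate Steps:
$r{\left(Q,t \right)} = - \frac{Q^{2}}{3}$
$j{\left(E \right)} = 6 E \left(-2 + E\right)$ ($j{\left(E \right)} = \left(E + 5 E\right) \left(E - 2\right) = 6 E \left(-2 + E\right)$)
$A{\left(n,K \right)} = 18 + K - \frac{n^{2}}{3}$ ($A{\left(n,K \right)} = 6 \cdot 3 \left(-2 + 3\right) + \left(K - \frac{n^{2}}{3}\right) = 6 \cdot 3 \cdot 1 + \left(K - \frac{n^{2}}{3}\right) = 18 + \left(K - \frac{n^{2}}{3}\right) = 18 + K - \frac{n^{2}}{3}$)
$- 439 m{\left(-2,-3 \right)} + A{\left(49,33 \right)} = \left(-439\right) \left(-2\right) + \left(18 + 33 - \frac{49^{2}}{3}\right) = 878 + \left(18 + 33 - \frac{2401}{3}\right) = 878 - \frac{2248}{3} = \frac{386}{3}$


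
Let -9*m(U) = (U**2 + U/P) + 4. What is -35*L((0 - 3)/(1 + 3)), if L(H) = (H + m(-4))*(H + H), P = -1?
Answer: -1435/8 ≈ -179.38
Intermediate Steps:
m(U) = -4/9 - U**2/9 + U/9 (m(U) = -((U**2 + U/(-1)) + 4)/9 = -((U**2 - U) + 4)/9 = -(4 + U**2 - U)/9 = -4/9 - U**2/9 + U/9)
L(H) = 2*H*(-8/3 + H) (L(H) = (H + (-4/9 - 1/9*(-4)**2 + (1/9)*(-4)))*(H + H) = (H + (-4/9 - 1/9*16 - 4/9))*(2*H) = (H + (-4/9 - 16/9 - 4/9))*(2*H) = (H - 8/3)*(2*H) = (-8/3 + H)*(2*H) = 2*H*(-8/3 + H))
-35*L((0 - 3)/(1 + 3)) = -70*(0 - 3)/(1 + 3)*(-8 + 3*((0 - 3)/(1 + 3)))/3 = -70*(-3/4)*(-8 + 3*(-3/4))/3 = -70*(-3*1/4)*(-8 + 3*(-3*1/4))/3 = -70*(-3)*(-8 + 3*(-3/4))/(3*4) = -70*(-3)*(-8 - 9/4)/(3*4) = -70*(-3)*(-41)/(3*4*4) = -35*41/8 = -1435/8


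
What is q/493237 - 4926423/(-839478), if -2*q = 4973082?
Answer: 114165878551/138020536762 ≈ 0.82717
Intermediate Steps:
q = -2486541 (q = -1/2*4973082 = -2486541)
q/493237 - 4926423/(-839478) = -2486541/493237 - 4926423/(-839478) = -2486541*1/493237 - 4926423*(-1/839478) = -2486541/493237 + 1642141/279826 = 114165878551/138020536762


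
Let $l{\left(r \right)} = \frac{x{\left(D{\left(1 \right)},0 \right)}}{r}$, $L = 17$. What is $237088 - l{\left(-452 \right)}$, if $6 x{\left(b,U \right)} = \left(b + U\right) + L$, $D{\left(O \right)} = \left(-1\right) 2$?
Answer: $\frac{214327557}{904} \approx 2.3709 \cdot 10^{5}$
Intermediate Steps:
$D{\left(O \right)} = -2$
$x{\left(b,U \right)} = \frac{17}{6} + \frac{U}{6} + \frac{b}{6}$ ($x{\left(b,U \right)} = \frac{\left(b + U\right) + 17}{6} = \frac{\left(U + b\right) + 17}{6} = \frac{17 + U + b}{6} = \frac{17}{6} + \frac{U}{6} + \frac{b}{6}$)
$l{\left(r \right)} = \frac{5}{2 r}$ ($l{\left(r \right)} = \frac{\frac{17}{6} + \frac{1}{6} \cdot 0 + \frac{1}{6} \left(-2\right)}{r} = \frac{\frac{17}{6} + 0 - \frac{1}{3}}{r} = \frac{5}{2 r}$)
$237088 - l{\left(-452 \right)} = 237088 - \frac{5}{2 \left(-452\right)} = 237088 - \frac{5}{2} \left(- \frac{1}{452}\right) = 237088 - - \frac{5}{904} = 237088 + \frac{5}{904} = \frac{214327557}{904}$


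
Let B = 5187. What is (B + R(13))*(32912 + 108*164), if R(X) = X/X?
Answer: 262637312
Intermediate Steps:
R(X) = 1
(B + R(13))*(32912 + 108*164) = (5187 + 1)*(32912 + 108*164) = 5188*(32912 + 17712) = 5188*50624 = 262637312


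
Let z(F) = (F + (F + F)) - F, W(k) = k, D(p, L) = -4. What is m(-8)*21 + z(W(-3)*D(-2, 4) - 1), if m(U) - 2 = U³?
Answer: -10688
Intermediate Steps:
m(U) = 2 + U³
z(F) = 2*F (z(F) = (F + 2*F) - F = 3*F - F = 2*F)
m(-8)*21 + z(W(-3)*D(-2, 4) - 1) = (2 + (-8)³)*21 + 2*(-3*(-4) - 1) = (2 - 512)*21 + 2*(12 - 1) = -510*21 + 2*11 = -10710 + 22 = -10688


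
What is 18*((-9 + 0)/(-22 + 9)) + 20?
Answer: 422/13 ≈ 32.462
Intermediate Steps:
18*((-9 + 0)/(-22 + 9)) + 20 = 18*(-9/(-13)) + 20 = 18*(-9*(-1/13)) + 20 = 18*(9/13) + 20 = 162/13 + 20 = 422/13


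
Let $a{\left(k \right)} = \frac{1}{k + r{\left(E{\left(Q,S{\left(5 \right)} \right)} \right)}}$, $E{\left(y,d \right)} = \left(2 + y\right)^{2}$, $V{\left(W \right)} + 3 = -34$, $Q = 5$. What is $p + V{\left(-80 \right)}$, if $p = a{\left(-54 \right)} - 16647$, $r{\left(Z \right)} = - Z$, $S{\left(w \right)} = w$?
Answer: $- \frac{1718453}{103} \approx -16684.0$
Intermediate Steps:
$V{\left(W \right)} = -37$ ($V{\left(W \right)} = -3 - 34 = -37$)
$a{\left(k \right)} = \frac{1}{-49 + k}$ ($a{\left(k \right)} = \frac{1}{k - \left(2 + 5\right)^{2}} = \frac{1}{k - 7^{2}} = \frac{1}{k - 49} = \frac{1}{-49 + k}$)
$p = - \frac{1714642}{103}$ ($p = \frac{1}{-49 - 54} - 16647 = \frac{1}{-103} - 16647 = - \frac{1}{103} - 16647 = - \frac{1714642}{103} \approx -16647.0$)
$p + V{\left(-80 \right)} = - \frac{1714642}{103} - 37 = - \frac{1718453}{103}$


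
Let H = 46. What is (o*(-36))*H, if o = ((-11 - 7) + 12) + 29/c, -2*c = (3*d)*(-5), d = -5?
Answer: 280416/25 ≈ 11217.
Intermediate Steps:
c = -75/2 (c = -3*(-5)*(-5)/2 = -(-15)*(-5)/2 = -½*75 = -75/2 ≈ -37.500)
o = -508/75 (o = ((-11 - 7) + 12) + 29/(-75/2) = (-18 + 12) + 29*(-2/75) = -6 - 58/75 = -508/75 ≈ -6.7733)
(o*(-36))*H = -508/75*(-36)*46 = (6096/25)*46 = 280416/25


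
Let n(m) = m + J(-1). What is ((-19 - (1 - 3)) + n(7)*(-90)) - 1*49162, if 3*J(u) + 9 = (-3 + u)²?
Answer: -50019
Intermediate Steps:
J(u) = -3 + (-3 + u)²/3
n(m) = 7/3 + m (n(m) = m + (⅓)*(-1)*(-6 - 1) = m + (⅓)*(-1)*(-7) = m + 7/3 = 7/3 + m)
((-19 - (1 - 3)) + n(7)*(-90)) - 1*49162 = ((-19 - (1 - 3)) + (7/3 + 7)*(-90)) - 1*49162 = ((-19 - 1*(-2)) + (28/3)*(-90)) - 49162 = ((-19 + 2) - 840) - 49162 = (-17 - 840) - 49162 = -857 - 49162 = -50019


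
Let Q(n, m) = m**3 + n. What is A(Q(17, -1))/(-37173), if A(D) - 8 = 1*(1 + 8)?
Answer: -17/37173 ≈ -0.00045732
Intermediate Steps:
Q(n, m) = n + m**3
A(D) = 17 (A(D) = 8 + 1*(1 + 8) = 8 + 1*9 = 8 + 9 = 17)
A(Q(17, -1))/(-37173) = 17/(-37173) = 17*(-1/37173) = -17/37173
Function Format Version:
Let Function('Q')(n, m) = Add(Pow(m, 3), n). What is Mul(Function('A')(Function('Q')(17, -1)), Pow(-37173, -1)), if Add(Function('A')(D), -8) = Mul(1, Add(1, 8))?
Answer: Rational(-17, 37173) ≈ -0.00045732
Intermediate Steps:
Function('Q')(n, m) = Add(n, Pow(m, 3))
Function('A')(D) = 17 (Function('A')(D) = Add(8, Mul(1, Add(1, 8))) = Add(8, Mul(1, 9)) = Add(8, 9) = 17)
Mul(Function('A')(Function('Q')(17, -1)), Pow(-37173, -1)) = Mul(17, Pow(-37173, -1)) = Mul(17, Rational(-1, 37173)) = Rational(-17, 37173)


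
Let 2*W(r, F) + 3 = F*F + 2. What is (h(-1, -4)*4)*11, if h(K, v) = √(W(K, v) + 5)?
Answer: 110*√2 ≈ 155.56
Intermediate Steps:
W(r, F) = -½ + F²/2 (W(r, F) = -3/2 + (F*F + 2)/2 = -3/2 + (F² + 2)/2 = -3/2 + (2 + F²)/2 = -3/2 + (1 + F²/2) = -½ + F²/2)
h(K, v) = √(9/2 + v²/2) (h(K, v) = √((-½ + v²/2) + 5) = √(9/2 + v²/2))
(h(-1, -4)*4)*11 = ((√(18 + 2*(-4)²)/2)*4)*11 = ((√(18 + 2*16)/2)*4)*11 = ((√(18 + 32)/2)*4)*11 = ((√50/2)*4)*11 = (((5*√2)/2)*4)*11 = ((5*√2/2)*4)*11 = (10*√2)*11 = 110*√2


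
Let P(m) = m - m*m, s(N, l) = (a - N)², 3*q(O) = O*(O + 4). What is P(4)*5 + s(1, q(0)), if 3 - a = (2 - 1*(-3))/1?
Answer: -51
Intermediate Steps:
q(O) = O*(4 + O)/3 (q(O) = (O*(O + 4))/3 = (O*(4 + O))/3 = O*(4 + O)/3)
a = -2 (a = 3 - (2 - 1*(-3))/1 = 3 - (2 + 3) = 3 - 5 = -2)
s(N, l) = (-2 - N)²
P(m) = m - m²
P(4)*5 + s(1, q(0)) = (4*(1 - 1*4))*5 + (2 + 1)² = (4*(1 - 4))*5 + 3² = (4*(-3))*5 + 9 = -12*5 + 9 = -60 + 9 = -51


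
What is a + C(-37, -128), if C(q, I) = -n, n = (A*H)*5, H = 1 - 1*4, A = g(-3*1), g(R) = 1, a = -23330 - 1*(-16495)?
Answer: -6820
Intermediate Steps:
a = -6835 (a = -23330 + 16495 = -6835)
A = 1
H = -3 (H = 1 - 4 = -3)
n = -15 (n = (1*(-3))*5 = -3*5 = -15)
C(q, I) = 15 (C(q, I) = -1*(-15) = 15)
a + C(-37, -128) = -6835 + 15 = -6820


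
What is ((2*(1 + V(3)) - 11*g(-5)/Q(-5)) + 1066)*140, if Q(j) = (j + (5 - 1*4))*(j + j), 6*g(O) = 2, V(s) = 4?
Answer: 903763/6 ≈ 1.5063e+5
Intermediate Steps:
g(O) = ⅓ (g(O) = (⅙)*2 = ⅓)
Q(j) = 2*j*(1 + j) (Q(j) = (j + (5 - 4))*(2*j) = (j + 1)*(2*j) = (1 + j)*(2*j) = 2*j*(1 + j))
((2*(1 + V(3)) - 11*g(-5)/Q(-5)) + 1066)*140 = ((2*(1 + 4) - 11/(3*(2*(-5)*(1 - 5)))) + 1066)*140 = ((2*5 - 11/(3*(2*(-5)*(-4)))) + 1066)*140 = ((10 - 11/(3*40)) + 1066)*140 = ((10 - 11*1/120) + 1066)*140 = ((10 - 11/120) + 1066)*140 = (1189/120 + 1066)*140 = (129109/120)*140 = 903763/6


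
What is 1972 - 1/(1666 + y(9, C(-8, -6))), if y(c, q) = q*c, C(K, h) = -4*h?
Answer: 3711303/1882 ≈ 1972.0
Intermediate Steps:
y(c, q) = c*q
1972 - 1/(1666 + y(9, C(-8, -6))) = 1972 - 1/(1666 + 9*(-4*(-6))) = 1972 - 1/(1666 + 9*24) = 1972 - 1/(1666 + 216) = 1972 - 1/1882 = 3711303/1882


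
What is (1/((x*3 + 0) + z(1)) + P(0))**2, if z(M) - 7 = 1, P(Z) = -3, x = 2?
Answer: 1681/196 ≈ 8.5765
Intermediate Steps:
z(M) = 8 (z(M) = 7 + 1 = 8)
(1/((x*3 + 0) + z(1)) + P(0))**2 = (1/((2*3 + 0) + 8) - 3)**2 = (1/((6 + 0) + 8) - 3)**2 = (1/(6 + 8) - 3)**2 = (1/14 - 3)**2 = (-41/14)**2 = 1681/196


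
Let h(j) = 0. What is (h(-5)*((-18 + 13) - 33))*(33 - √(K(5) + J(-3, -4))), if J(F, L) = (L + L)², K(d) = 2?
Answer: 0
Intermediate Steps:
J(F, L) = 4*L² (J(F, L) = (2*L)² = 4*L²)
(h(-5)*((-18 + 13) - 33))*(33 - √(K(5) + J(-3, -4))) = (0*((-18 + 13) - 33))*(33 - √(2 + 4*(-4)²)) = (0*(-5 - 33))*(33 - √(2 + 4*16)) = (0*(-38))*(33 - √(2 + 64)) = 0*(33 - √66) = 0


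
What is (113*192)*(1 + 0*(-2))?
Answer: 21696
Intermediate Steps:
(113*192)*(1 + 0*(-2)) = 21696*(1 + 0) = 21696*1 = 21696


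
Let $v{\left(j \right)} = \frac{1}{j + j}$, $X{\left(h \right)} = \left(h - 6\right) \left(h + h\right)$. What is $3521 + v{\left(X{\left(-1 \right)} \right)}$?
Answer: $\frac{98589}{28} \approx 3521.0$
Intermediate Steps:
$X{\left(h \right)} = 2 h \left(-6 + h\right)$ ($X{\left(h \right)} = \left(-6 + h\right) 2 h = 2 h \left(-6 + h\right)$)
$v{\left(j \right)} = \frac{1}{2 j}$
$3521 + v{\left(X{\left(-1 \right)} \right)} = 3521 + \frac{1}{2 \cdot 2 \left(-1\right) \left(-6 - 1\right)} = 3521 + \frac{1}{2 \cdot 2 \left(-1\right) \left(-7\right)} = 3521 + \frac{1}{2 \cdot 14} = 3521 + \frac{1}{2} \cdot \frac{1}{14} = 3521 + \frac{1}{28} = \frac{98589}{28}$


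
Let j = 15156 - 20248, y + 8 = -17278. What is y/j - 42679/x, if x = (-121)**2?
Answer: 266887/556358 ≈ 0.47970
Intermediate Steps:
x = 14641
y = -17286 (y = -8 - 17278 = -17286)
j = -5092
y/j - 42679/x = -17286/(-5092) - 42679/14641 = -17286*(-1/5092) - 42679*1/14641 = 129/38 - 42679/14641 = 266887/556358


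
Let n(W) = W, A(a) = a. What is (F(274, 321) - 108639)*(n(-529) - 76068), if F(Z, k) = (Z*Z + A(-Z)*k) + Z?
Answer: 9286850071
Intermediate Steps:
F(Z, k) = Z + Z**2 - Z*k (F(Z, k) = (Z*Z + (-Z)*k) + Z = (Z**2 - Z*k) + Z = Z + Z**2 - Z*k)
(F(274, 321) - 108639)*(n(-529) - 76068) = (274*(1 + 274 - 1*321) - 108639)*(-529 - 76068) = (274*(1 + 274 - 321) - 108639)*(-76597) = (274*(-46) - 108639)*(-76597) = (-12604 - 108639)*(-76597) = -121243*(-76597) = 9286850071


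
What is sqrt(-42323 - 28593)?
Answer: 2*I*sqrt(17729) ≈ 266.3*I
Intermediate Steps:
sqrt(-42323 - 28593) = sqrt(-70916) = 2*I*sqrt(17729)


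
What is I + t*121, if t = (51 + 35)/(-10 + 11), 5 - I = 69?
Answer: 10342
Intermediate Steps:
I = -64 (I = 5 - 1*69 = 5 - 69 = -64)
t = 86 (t = 86/1 = 86*1 = 86)
I + t*121 = -64 + 86*121 = -64 + 10406 = 10342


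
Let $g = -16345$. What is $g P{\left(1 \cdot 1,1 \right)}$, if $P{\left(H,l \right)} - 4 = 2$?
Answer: $-98070$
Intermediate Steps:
$P{\left(H,l \right)} = 6$ ($P{\left(H,l \right)} = 4 + 2 = 6$)
$g P{\left(1 \cdot 1,1 \right)} = \left(-16345\right) 6 = -98070$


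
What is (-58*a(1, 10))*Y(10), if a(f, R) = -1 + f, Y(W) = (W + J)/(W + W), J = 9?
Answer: 0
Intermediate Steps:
Y(W) = (9 + W)/(2*W) (Y(W) = (W + 9)/(W + W) = (9 + W)/((2*W)) = (9 + W)*(1/(2*W)) = (9 + W)/(2*W))
(-58*a(1, 10))*Y(10) = (-58*(-1 + 1))*((½)*(9 + 10)/10) = (-58*0)*((½)*(⅒)*19) = 0*(19/20) = 0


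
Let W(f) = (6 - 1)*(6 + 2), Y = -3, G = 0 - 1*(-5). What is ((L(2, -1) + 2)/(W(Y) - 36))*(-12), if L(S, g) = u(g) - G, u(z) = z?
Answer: 12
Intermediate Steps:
G = 5 (G = 0 + 5 = 5)
W(f) = 40 (W(f) = 5*8 = 40)
L(S, g) = -5 + g (L(S, g) = g - 1*5 = g - 5 = -5 + g)
((L(2, -1) + 2)/(W(Y) - 36))*(-12) = (((-5 - 1) + 2)/(40 - 36))*(-12) = ((-6 + 2)/4)*(-12) = -4*¼*(-12) = -1*(-12) = 12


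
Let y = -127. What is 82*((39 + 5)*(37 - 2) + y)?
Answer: 115866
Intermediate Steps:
82*((39 + 5)*(37 - 2) + y) = 82*((39 + 5)*(37 - 2) - 127) = 82*(44*35 - 127) = 82*(1540 - 127) = 82*1413 = 115866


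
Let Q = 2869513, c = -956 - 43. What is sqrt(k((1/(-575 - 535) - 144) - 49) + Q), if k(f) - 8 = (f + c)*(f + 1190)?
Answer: sqrt(2071279830151)/1110 ≈ 1296.6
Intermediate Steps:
c = -999
k(f) = 8 + (-999 + f)*(1190 + f) (k(f) = 8 + (f - 999)*(f + 1190) = 8 + (-999 + f)*(1190 + f))
sqrt(k((1/(-575 - 535) - 144) - 49) + Q) = sqrt((-1188802 + ((1/(-575 - 535) - 144) - 49)**2 + 191*((1/(-575 - 535) - 144) - 49)) + 2869513) = sqrt((-1188802 + ((1/(-1110) - 144) - 49)**2 + 191*((1/(-1110) - 144) - 49)) + 2869513) = sqrt((-1188802 + ((-1/1110 - 144) - 49)**2 + 191*((-1/1110 - 144) - 49)) + 2869513) = sqrt((-1188802 + (-159841/1110 - 49)**2 + 191*(-159841/1110 - 49)) + 2869513) = sqrt((-1188802 + (-214231/1110)**2 + 191*(-214231/1110)) + 2869513) = sqrt((-1188802 + 45894921361/1232100 - 40918121/1110) + 2869513) = sqrt(-1464247137149/1232100 + 2869513) = sqrt(2071279830151/1232100) = sqrt(2071279830151)/1110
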